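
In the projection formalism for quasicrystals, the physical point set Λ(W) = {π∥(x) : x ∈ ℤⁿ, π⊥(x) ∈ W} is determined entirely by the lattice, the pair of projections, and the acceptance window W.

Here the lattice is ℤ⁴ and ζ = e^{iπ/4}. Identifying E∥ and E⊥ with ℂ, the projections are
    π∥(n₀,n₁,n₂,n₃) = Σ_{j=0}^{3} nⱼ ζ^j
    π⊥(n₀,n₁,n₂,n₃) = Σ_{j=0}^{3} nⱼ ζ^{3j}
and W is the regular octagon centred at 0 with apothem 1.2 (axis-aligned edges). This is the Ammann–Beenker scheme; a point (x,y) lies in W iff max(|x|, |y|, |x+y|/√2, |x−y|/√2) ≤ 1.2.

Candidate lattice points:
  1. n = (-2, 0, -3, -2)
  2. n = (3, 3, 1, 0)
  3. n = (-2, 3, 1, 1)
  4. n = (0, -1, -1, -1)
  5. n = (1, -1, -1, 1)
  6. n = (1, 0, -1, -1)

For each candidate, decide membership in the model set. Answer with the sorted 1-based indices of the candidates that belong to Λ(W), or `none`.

Internal map: ζ^{3j} for j=0..3 gives (1,0), (−√2/2,√2/2), (0,−1), (√2/2,√2/2).
candidate 1: n = (-2, 0, -3, -2) → π⊥ ≈ (-3.414214, +1.585786); max(|x|,|y|,|x±y|/√2) = 3.535534 > 1.2 ⇒ ∉ W
candidate 2: n = (3, 3, 1, 0) → π⊥ ≈ (+0.878680, +1.121320); max(|x|,|y|,|x±y|/√2) = 1.414214 > 1.2 ⇒ ∉ W
candidate 3: n = (-2, 3, 1, 1) → π⊥ ≈ (-3.414214, +1.828427); max(|x|,|y|,|x±y|/√2) = 3.707107 > 1.2 ⇒ ∉ W
candidate 4: n = (0, -1, -1, -1) → π⊥ ≈ (+0.000000, -0.414214); max(|x|,|y|,|x±y|/√2) = 0.414214 ≤ 1.2 ⇒ ∈ W
candidate 5: n = (1, -1, -1, 1) → π⊥ ≈ (+2.414214, +1.000000); max(|x|,|y|,|x±y|/√2) = 2.414214 > 1.2 ⇒ ∉ W
candidate 6: n = (1, 0, -1, -1) → π⊥ ≈ (+0.292893, +0.292893); max(|x|,|y|,|x±y|/√2) = 0.414214 ≤ 1.2 ⇒ ∈ W

4, 6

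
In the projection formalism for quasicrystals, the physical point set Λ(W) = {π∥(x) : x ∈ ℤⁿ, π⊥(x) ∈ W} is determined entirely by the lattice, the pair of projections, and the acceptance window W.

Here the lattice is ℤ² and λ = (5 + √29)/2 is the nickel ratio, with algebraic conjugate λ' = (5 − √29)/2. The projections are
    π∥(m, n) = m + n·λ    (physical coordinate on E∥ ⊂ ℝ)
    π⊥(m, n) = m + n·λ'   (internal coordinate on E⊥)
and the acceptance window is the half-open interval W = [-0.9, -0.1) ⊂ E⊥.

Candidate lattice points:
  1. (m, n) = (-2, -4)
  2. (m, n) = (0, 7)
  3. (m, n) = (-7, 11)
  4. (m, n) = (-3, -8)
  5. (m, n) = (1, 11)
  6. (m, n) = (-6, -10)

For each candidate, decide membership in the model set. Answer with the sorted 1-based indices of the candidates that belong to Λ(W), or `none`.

Numerically λ ≈ 5.192582 and λ' = −1/λ ≈ -0.192582.
#1 (-2,-4): internal coord -2 + (-4)·λ' = -1.229670; -1.229670 ∉ [-0.9, -0.1) → out
#2 (0,7): internal coord 0 + (7)·λ' = -1.348077; -1.348077 ∉ [-0.9, -0.1) → out
#3 (-7,11): internal coord -7 + (11)·λ' = -9.118406; -9.118406 ∉ [-0.9, -0.1) → out
#4 (-3,-8): internal coord -3 + (-8)·λ' = -1.459341; -1.459341 ∉ [-0.9, -0.1) → out
#5 (1,11): internal coord 1 + (11)·λ' = -1.118406; -1.118406 ∉ [-0.9, -0.1) → out
#6 (-6,-10): internal coord -6 + (-10)·λ' = -4.074176; -4.074176 ∉ [-0.9, -0.1) → out

none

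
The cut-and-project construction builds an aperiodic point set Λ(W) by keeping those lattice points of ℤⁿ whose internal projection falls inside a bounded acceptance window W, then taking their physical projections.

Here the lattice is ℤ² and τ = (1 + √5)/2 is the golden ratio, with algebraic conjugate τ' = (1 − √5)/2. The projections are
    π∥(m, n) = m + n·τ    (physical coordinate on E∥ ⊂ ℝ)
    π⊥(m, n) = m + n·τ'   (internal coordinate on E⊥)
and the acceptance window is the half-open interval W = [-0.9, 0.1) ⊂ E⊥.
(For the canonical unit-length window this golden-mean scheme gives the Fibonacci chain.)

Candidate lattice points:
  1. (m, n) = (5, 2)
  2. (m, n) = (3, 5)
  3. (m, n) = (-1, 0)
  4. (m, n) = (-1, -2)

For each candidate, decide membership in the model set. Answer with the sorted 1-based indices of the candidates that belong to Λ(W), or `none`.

2

τ' = (1−√5)/2 ≈ -0.61803.
[1] lift (5,2): star map gives 3.76393; window check -0.9 ≤ 3.76393 < 0.1 is false → out
[2] lift (3,5): star map gives -0.09017; window check -0.9 ≤ -0.09017 < 0.1 is true → IN Λ
[3] lift (-1,0): star map gives -1.00000; window check -0.9 ≤ -1.00000 < 0.1 is false → out
[4] lift (-1,-2): star map gives 0.23607; window check -0.9 ≤ 0.23607 < 0.1 is false → out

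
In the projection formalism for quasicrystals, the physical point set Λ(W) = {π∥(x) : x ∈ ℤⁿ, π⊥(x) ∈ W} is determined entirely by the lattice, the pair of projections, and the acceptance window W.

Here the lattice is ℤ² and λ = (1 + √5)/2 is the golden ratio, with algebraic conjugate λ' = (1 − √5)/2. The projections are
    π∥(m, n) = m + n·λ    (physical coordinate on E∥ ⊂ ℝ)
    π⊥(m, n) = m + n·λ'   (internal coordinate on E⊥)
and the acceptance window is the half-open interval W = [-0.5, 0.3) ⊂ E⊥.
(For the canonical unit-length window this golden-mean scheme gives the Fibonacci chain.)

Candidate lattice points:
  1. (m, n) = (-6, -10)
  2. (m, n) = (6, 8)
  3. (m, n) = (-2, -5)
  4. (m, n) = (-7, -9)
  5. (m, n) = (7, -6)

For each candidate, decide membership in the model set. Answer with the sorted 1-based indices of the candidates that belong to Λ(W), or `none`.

1

λ' = (1−√5)/2 ≈ -0.618034.
[1] lift (-6,-10): star map gives 0.180340; window check -0.5 ≤ 0.180340 < 0.3 is true → IN Λ
[2] lift (6,8): star map gives 1.055728; window check -0.5 ≤ 1.055728 < 0.3 is false → out
[3] lift (-2,-5): star map gives 1.090170; window check -0.5 ≤ 1.090170 < 0.3 is false → out
[4] lift (-7,-9): star map gives -1.437694; window check -0.5 ≤ -1.437694 < 0.3 is false → out
[5] lift (7,-6): star map gives 10.708204; window check -0.5 ≤ 10.708204 < 0.3 is false → out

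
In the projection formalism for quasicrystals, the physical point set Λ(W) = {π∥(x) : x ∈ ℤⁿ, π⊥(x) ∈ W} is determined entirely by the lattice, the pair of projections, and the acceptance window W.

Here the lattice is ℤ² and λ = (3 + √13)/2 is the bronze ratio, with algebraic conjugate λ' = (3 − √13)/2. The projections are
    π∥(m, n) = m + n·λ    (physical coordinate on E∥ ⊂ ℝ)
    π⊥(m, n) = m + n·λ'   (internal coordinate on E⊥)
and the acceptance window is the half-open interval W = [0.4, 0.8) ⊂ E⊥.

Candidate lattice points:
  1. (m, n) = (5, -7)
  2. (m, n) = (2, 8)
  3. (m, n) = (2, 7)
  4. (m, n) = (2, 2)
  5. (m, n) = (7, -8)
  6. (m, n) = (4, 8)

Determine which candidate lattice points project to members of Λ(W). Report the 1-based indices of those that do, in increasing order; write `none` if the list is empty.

λ' = (3−√13)/2 ≈ -0.30278.
#1 (5,-7): internal coord 5 + (-7)·λ' = +7.11943; +7.11943 ∉ [0.4, 0.8) → out
#2 (2,8): internal coord 2 + (8)·λ' = -0.42221; -0.42221 ∉ [0.4, 0.8) → out
#3 (2,7): internal coord 2 + (7)·λ' = -0.11943; -0.11943 ∉ [0.4, 0.8) → out
#4 (2,2): internal coord 2 + (2)·λ' = +1.39445; +1.39445 ∉ [0.4, 0.8) → out
#5 (7,-8): internal coord 7 + (-8)·λ' = +9.42221; +9.42221 ∉ [0.4, 0.8) → out
#6 (4,8): internal coord 4 + (8)·λ' = +1.57779; +1.57779 ∉ [0.4, 0.8) → out

none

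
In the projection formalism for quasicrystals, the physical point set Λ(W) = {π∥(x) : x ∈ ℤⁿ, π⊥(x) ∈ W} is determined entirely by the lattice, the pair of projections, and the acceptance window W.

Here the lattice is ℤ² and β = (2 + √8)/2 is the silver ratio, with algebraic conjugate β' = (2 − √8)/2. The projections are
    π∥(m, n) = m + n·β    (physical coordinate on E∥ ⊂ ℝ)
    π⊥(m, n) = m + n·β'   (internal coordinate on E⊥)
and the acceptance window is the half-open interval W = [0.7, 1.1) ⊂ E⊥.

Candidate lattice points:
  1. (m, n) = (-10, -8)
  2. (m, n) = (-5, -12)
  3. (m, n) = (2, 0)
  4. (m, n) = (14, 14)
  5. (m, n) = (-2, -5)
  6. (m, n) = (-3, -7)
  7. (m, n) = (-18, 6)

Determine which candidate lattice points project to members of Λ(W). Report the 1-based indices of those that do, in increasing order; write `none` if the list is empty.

none

Compute β' = (2−√8)/2 = -0.414214, so π⊥(m,n) = m -0.414214·n.
[1] lift (-10,-8): star map gives -6.686292; window check 0.7 ≤ -6.686292 < 1.1 is false → out
[2] lift (-5,-12): star map gives -0.029437; window check 0.7 ≤ -0.029437 < 1.1 is false → out
[3] lift (2,0): star map gives 2.000000; window check 0.7 ≤ 2.000000 < 1.1 is false → out
[4] lift (14,14): star map gives 8.201010; window check 0.7 ≤ 8.201010 < 1.1 is false → out
[5] lift (-2,-5): star map gives 0.071068; window check 0.7 ≤ 0.071068 < 1.1 is false → out
[6] lift (-3,-7): star map gives -0.100505; window check 0.7 ≤ -0.100505 < 1.1 is false → out
[7] lift (-18,6): star map gives -20.485281; window check 0.7 ≤ -20.485281 < 1.1 is false → out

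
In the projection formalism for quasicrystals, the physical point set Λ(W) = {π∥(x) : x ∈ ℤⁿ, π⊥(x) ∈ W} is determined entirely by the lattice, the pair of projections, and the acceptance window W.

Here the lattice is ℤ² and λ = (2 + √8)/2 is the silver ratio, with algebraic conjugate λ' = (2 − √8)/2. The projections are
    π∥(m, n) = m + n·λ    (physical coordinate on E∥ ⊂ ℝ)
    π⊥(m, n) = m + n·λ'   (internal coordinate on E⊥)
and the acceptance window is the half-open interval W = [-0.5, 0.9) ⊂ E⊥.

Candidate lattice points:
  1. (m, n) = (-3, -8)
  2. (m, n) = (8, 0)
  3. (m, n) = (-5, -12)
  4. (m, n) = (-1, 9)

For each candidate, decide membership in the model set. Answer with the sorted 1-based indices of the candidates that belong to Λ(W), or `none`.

Numerically λ ≈ 2.414214 and λ' = −1/λ ≈ -0.414214.
#1 (-3,-8): internal coord -3 + (-8)·λ' = +0.313708; +0.313708 ∈ [-0.5, 0.9) → IN Λ
#2 (8,0): internal coord 8 + (0)·λ' = +8.000000; +8.000000 ∉ [-0.5, 0.9) → out
#3 (-5,-12): internal coord -5 + (-12)·λ' = -0.029437; -0.029437 ∈ [-0.5, 0.9) → IN Λ
#4 (-1,9): internal coord -1 + (9)·λ' = -4.727922; -4.727922 ∉ [-0.5, 0.9) → out

1, 3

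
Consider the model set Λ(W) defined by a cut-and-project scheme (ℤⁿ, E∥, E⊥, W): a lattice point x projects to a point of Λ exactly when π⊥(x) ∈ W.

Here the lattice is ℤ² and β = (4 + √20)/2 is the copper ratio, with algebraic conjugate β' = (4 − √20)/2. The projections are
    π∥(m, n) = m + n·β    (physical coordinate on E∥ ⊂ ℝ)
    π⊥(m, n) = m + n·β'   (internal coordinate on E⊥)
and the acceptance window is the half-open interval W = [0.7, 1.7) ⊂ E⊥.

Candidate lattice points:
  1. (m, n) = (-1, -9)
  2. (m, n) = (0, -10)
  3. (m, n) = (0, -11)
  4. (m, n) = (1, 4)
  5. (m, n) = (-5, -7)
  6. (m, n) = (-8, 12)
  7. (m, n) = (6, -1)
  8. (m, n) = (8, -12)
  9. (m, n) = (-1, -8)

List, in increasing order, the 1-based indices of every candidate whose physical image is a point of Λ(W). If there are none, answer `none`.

Numerically β ≈ 4.2361 and β' = −1/β ≈ -0.2361.
#1 (-1,-9): internal coord -1 + (-9)·β' = +1.1246; +1.1246 ∈ [0.7, 1.7) → IN Λ
#2 (0,-10): internal coord 0 + (-10)·β' = +2.3607; +2.3607 ∉ [0.7, 1.7) → out
#3 (0,-11): internal coord 0 + (-11)·β' = +2.5967; +2.5967 ∉ [0.7, 1.7) → out
#4 (1,4): internal coord 1 + (4)·β' = +0.0557; +0.0557 ∉ [0.7, 1.7) → out
#5 (-5,-7): internal coord -5 + (-7)·β' = -3.3475; -3.3475 ∉ [0.7, 1.7) → out
#6 (-8,12): internal coord -8 + (12)·β' = -10.8328; -10.8328 ∉ [0.7, 1.7) → out
#7 (6,-1): internal coord 6 + (-1)·β' = +6.2361; +6.2361 ∉ [0.7, 1.7) → out
#8 (8,-12): internal coord 8 + (-12)·β' = +10.8328; +10.8328 ∉ [0.7, 1.7) → out
#9 (-1,-8): internal coord -1 + (-8)·β' = +0.8885; +0.8885 ∈ [0.7, 1.7) → IN Λ

1, 9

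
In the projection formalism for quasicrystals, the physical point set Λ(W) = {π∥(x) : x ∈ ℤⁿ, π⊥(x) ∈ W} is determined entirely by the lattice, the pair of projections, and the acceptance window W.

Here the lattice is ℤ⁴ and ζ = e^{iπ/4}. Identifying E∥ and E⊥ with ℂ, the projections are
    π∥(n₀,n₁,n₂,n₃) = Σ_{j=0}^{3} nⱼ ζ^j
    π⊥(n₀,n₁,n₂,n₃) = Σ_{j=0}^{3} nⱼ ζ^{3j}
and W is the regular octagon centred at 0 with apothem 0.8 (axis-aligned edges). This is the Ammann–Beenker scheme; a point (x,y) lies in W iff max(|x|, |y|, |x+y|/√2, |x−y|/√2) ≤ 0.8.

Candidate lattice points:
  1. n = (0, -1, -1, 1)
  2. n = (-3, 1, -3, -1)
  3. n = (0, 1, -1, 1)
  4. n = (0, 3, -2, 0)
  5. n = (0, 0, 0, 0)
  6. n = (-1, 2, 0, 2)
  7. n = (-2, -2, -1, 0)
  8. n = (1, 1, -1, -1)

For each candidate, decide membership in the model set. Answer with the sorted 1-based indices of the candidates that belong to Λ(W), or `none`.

π⊥(n) = n₀ + n₁ζ³ + n₂ζ⁶ + n₃ζ⁹ where ζ = e^{iπ/4}.
candidate 1: n = (0, -1, -1, 1) → π⊥ ≈ (+1.414214, +1.000000); max(|x|,|y|,|x±y|/√2) = 1.707107 > 0.8 ⇒ ∉ W
candidate 2: n = (-3, 1, -3, -1) → π⊥ ≈ (-4.414214, +3.000000); max(|x|,|y|,|x±y|/√2) = 5.242641 > 0.8 ⇒ ∉ W
candidate 3: n = (0, 1, -1, 1) → π⊥ ≈ (+0.000000, +2.414214); max(|x|,|y|,|x±y|/√2) = 2.414214 > 0.8 ⇒ ∉ W
candidate 4: n = (0, 3, -2, 0) → π⊥ ≈ (-2.121320, +4.121320); max(|x|,|y|,|x±y|/√2) = 4.414214 > 0.8 ⇒ ∉ W
candidate 5: n = (0, 0, 0, 0) → π⊥ ≈ (+0.000000, +0.000000); max(|x|,|y|,|x±y|/√2) = 0.000000 ≤ 0.8 ⇒ ∈ W
candidate 6: n = (-1, 2, 0, 2) → π⊥ ≈ (-1.000000, +2.828427); max(|x|,|y|,|x±y|/√2) = 2.828427 > 0.8 ⇒ ∉ W
candidate 7: n = (-2, -2, -1, 0) → π⊥ ≈ (-0.585786, -0.414214); max(|x|,|y|,|x±y|/√2) = 0.707107 ≤ 0.8 ⇒ ∈ W
candidate 8: n = (1, 1, -1, -1) → π⊥ ≈ (-0.414214, +1.000000); max(|x|,|y|,|x±y|/√2) = 1.000000 > 0.8 ⇒ ∉ W

5, 7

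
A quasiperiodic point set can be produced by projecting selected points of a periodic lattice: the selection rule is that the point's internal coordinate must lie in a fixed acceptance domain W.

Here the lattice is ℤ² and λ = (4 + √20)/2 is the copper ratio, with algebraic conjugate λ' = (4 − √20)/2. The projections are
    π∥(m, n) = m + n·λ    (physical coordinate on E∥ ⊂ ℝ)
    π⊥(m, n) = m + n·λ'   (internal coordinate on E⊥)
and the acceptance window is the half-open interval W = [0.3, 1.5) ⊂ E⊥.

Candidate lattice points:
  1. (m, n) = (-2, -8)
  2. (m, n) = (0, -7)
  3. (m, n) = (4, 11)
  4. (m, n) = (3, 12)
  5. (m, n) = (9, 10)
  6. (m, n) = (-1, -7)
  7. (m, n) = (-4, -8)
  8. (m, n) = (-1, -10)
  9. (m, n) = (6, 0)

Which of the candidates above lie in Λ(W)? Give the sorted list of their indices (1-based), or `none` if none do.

Compute λ' = (4−√20)/2 = -0.23607, so π⊥(m,n) = m -0.23607·n.
#1 (-2,-8): internal coord -2 + (-8)·λ' = -0.11146; -0.11146 ∉ [0.3, 1.5) → out
#2 (0,-7): internal coord 0 + (-7)·λ' = +1.65248; +1.65248 ∉ [0.3, 1.5) → out
#3 (4,11): internal coord 4 + (11)·λ' = +1.40325; +1.40325 ∈ [0.3, 1.5) → IN Λ
#4 (3,12): internal coord 3 + (12)·λ' = +0.16718; +0.16718 ∉ [0.3, 1.5) → out
#5 (9,10): internal coord 9 + (10)·λ' = +6.63932; +6.63932 ∉ [0.3, 1.5) → out
#6 (-1,-7): internal coord -1 + (-7)·λ' = +0.65248; +0.65248 ∈ [0.3, 1.5) → IN Λ
#7 (-4,-8): internal coord -4 + (-8)·λ' = -2.11146; -2.11146 ∉ [0.3, 1.5) → out
#8 (-1,-10): internal coord -1 + (-10)·λ' = +1.36068; +1.36068 ∈ [0.3, 1.5) → IN Λ
#9 (6,0): internal coord 6 + (0)·λ' = +6.00000; +6.00000 ∉ [0.3, 1.5) → out

3, 6, 8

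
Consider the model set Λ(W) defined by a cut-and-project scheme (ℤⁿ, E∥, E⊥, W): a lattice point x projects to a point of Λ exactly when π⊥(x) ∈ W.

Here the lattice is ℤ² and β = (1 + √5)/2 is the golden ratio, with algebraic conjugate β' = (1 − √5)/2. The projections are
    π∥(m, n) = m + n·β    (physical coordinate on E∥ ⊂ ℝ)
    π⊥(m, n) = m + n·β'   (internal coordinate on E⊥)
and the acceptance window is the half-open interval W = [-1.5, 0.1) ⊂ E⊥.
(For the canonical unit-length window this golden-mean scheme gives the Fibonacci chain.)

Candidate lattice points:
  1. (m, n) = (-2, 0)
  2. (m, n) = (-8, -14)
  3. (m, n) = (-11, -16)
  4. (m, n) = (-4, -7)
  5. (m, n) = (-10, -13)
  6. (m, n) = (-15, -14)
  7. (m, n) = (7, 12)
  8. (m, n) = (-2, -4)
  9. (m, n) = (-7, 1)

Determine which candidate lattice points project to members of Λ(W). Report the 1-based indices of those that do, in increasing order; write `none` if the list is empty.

3, 7

Compute β' = (1−√5)/2 = -0.618034, so π⊥(m,n) = m -0.618034·n.
candidate 1: (m,n)=(-2,0) → π∥ = -2+0·β ≈ -2.000000, π⊥ = -2+0·β' ≈ -2.000000 ∉ [-1.5, 0.1) ⇒ out
candidate 2: (m,n)=(-8,-14) → π∥ = -8-14·β ≈ -30.652476, π⊥ = -8-14·β' ≈ 0.652476 ∉ [-1.5, 0.1) ⇒ out
candidate 3: (m,n)=(-11,-16) → π∥ = -11-16·β ≈ -36.888544, π⊥ = -11-16·β' ≈ -1.111456 ∈ [-1.5, 0.1) ⇒ IN Λ
candidate 4: (m,n)=(-4,-7) → π∥ = -4-7·β ≈ -15.326238, π⊥ = -4-7·β' ≈ 0.326238 ∉ [-1.5, 0.1) ⇒ out
candidate 5: (m,n)=(-10,-13) → π∥ = -10-13·β ≈ -31.034442, π⊥ = -10-13·β' ≈ -1.965558 ∉ [-1.5, 0.1) ⇒ out
candidate 6: (m,n)=(-15,-14) → π∥ = -15-14·β ≈ -37.652476, π⊥ = -15-14·β' ≈ -6.347524 ∉ [-1.5, 0.1) ⇒ out
candidate 7: (m,n)=(7,12) → π∥ = 7+12·β ≈ 26.416408, π⊥ = 7+12·β' ≈ -0.416408 ∈ [-1.5, 0.1) ⇒ IN Λ
candidate 8: (m,n)=(-2,-4) → π∥ = -2-4·β ≈ -8.472136, π⊥ = -2-4·β' ≈ 0.472136 ∉ [-1.5, 0.1) ⇒ out
candidate 9: (m,n)=(-7,1) → π∥ = -7+1·β ≈ -5.381966, π⊥ = -7+1·β' ≈ -7.618034 ∉ [-1.5, 0.1) ⇒ out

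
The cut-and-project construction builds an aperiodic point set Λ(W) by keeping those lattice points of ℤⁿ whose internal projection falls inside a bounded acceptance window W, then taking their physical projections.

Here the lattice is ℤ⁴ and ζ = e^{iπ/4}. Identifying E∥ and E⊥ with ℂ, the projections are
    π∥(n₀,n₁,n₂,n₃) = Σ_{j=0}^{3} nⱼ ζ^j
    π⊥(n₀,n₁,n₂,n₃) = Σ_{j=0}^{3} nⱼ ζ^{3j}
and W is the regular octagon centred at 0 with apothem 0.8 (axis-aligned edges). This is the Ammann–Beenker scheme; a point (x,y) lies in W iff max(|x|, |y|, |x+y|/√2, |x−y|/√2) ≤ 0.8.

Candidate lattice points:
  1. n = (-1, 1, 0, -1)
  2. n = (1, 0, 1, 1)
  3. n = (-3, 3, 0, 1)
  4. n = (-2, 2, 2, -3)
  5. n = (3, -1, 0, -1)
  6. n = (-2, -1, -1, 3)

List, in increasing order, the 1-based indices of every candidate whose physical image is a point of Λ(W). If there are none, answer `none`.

π⊥(n) = n₀ + n₁ζ³ + n₂ζ⁶ + n₃ζ⁹ where ζ = e^{iπ/4}.
#1 (-1, 1, 0, -1): internal (-2.414214, 0.000000); octagon support 2.414214 vs apothem 0.8 → ∉ W
#2 (1, 0, 1, 1): internal (1.707107, -0.292893); octagon support 1.707107 vs apothem 0.8 → ∉ W
#3 (-3, 3, 0, 1): internal (-4.414214, 2.828427); octagon support 5.121320 vs apothem 0.8 → ∉ W
#4 (-2, 2, 2, -3): internal (-5.535534, -2.707107); octagon support 5.828427 vs apothem 0.8 → ∉ W
#5 (3, -1, 0, -1): internal (3.000000, -1.414214); octagon support 3.121320 vs apothem 0.8 → ∉ W
#6 (-2, -1, -1, 3): internal (0.828427, 2.414214); octagon support 2.414214 vs apothem 0.8 → ∉ W

none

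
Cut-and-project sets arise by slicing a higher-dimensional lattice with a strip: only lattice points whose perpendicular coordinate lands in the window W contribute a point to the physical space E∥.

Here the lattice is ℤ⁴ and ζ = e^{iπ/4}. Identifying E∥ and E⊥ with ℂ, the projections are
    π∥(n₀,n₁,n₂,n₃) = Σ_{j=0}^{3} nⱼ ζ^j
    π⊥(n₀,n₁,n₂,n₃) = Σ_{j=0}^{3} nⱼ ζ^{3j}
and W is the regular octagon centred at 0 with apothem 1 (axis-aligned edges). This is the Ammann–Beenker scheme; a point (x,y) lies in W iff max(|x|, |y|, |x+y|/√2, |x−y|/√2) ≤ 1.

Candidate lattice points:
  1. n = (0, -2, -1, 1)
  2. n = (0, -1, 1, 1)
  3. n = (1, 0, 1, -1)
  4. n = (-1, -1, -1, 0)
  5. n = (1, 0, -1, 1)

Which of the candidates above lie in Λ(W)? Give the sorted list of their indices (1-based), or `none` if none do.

4

With ζ = e^{iπ/4} the internal vectors are ζ^0,ζ^3,ζ^6,ζ^9.
#1 (0, -2, -1, 1): internal (2.121320, 0.292893); octagon support 2.121320 vs apothem 1 → ∉ W
#2 (0, -1, 1, 1): internal (1.414214, -1.000000); octagon support 1.707107 vs apothem 1 → ∉ W
#3 (1, 0, 1, -1): internal (0.292893, -1.707107); octagon support 1.707107 vs apothem 1 → ∉ W
#4 (-1, -1, -1, 0): internal (-0.292893, 0.292893); octagon support 0.414214 vs apothem 1 → ∈ W
#5 (1, 0, -1, 1): internal (1.707107, 1.707107); octagon support 2.414214 vs apothem 1 → ∉ W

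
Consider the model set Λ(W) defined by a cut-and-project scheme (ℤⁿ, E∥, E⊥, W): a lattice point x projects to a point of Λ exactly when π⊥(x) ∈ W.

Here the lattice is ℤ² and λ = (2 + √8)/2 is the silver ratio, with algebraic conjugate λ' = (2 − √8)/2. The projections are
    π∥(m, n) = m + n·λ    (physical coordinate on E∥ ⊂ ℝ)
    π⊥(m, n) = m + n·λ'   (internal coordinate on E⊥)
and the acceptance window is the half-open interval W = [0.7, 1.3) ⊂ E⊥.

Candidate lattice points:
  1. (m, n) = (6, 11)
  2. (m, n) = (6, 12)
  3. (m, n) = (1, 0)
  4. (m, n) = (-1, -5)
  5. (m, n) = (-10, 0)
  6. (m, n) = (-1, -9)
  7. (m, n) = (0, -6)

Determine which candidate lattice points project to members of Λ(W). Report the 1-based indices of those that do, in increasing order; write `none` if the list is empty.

2, 3, 4

Numerically λ ≈ 2.41421 and λ' = −1/λ ≈ -0.41421.
#1 (6,11): internal coord 6 + (11)·λ' = +1.44365; +1.44365 ∉ [0.7, 1.3) → out
#2 (6,12): internal coord 6 + (12)·λ' = +1.02944; +1.02944 ∈ [0.7, 1.3) → IN Λ
#3 (1,0): internal coord 1 + (0)·λ' = +1.00000; +1.00000 ∈ [0.7, 1.3) → IN Λ
#4 (-1,-5): internal coord -1 + (-5)·λ' = +1.07107; +1.07107 ∈ [0.7, 1.3) → IN Λ
#5 (-10,0): internal coord -10 + (0)·λ' = -10.00000; -10.00000 ∉ [0.7, 1.3) → out
#6 (-1,-9): internal coord -1 + (-9)·λ' = +2.72792; +2.72792 ∉ [0.7, 1.3) → out
#7 (0,-6): internal coord 0 + (-6)·λ' = +2.48528; +2.48528 ∉ [0.7, 1.3) → out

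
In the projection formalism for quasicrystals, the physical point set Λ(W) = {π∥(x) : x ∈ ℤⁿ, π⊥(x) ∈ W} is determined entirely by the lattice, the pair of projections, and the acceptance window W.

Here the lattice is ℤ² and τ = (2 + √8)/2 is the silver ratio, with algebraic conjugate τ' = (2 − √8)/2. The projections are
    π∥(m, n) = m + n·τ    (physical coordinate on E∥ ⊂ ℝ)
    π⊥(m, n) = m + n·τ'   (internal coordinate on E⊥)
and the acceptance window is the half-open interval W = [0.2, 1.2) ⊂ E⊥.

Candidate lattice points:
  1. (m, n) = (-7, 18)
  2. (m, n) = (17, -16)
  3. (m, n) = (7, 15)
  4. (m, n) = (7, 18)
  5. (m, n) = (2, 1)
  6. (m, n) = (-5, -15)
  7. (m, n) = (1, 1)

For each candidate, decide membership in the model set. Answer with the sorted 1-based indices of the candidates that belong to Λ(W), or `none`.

Compute τ' = (2−√8)/2 = -0.4142, so π⊥(m,n) = m -0.4142·n.
#1 (-7,18): internal coord -7 + (18)·τ' = -14.4558; -14.4558 ∉ [0.2, 1.2) → out
#2 (17,-16): internal coord 17 + (-16)·τ' = +23.6274; +23.6274 ∉ [0.2, 1.2) → out
#3 (7,15): internal coord 7 + (15)·τ' = +0.7868; +0.7868 ∈ [0.2, 1.2) → IN Λ
#4 (7,18): internal coord 7 + (18)·τ' = -0.4558; -0.4558 ∉ [0.2, 1.2) → out
#5 (2,1): internal coord 2 + (1)·τ' = +1.5858; +1.5858 ∉ [0.2, 1.2) → out
#6 (-5,-15): internal coord -5 + (-15)·τ' = +1.2132; +1.2132 ∉ [0.2, 1.2) → out
#7 (1,1): internal coord 1 + (1)·τ' = +0.5858; +0.5858 ∈ [0.2, 1.2) → IN Λ

3, 7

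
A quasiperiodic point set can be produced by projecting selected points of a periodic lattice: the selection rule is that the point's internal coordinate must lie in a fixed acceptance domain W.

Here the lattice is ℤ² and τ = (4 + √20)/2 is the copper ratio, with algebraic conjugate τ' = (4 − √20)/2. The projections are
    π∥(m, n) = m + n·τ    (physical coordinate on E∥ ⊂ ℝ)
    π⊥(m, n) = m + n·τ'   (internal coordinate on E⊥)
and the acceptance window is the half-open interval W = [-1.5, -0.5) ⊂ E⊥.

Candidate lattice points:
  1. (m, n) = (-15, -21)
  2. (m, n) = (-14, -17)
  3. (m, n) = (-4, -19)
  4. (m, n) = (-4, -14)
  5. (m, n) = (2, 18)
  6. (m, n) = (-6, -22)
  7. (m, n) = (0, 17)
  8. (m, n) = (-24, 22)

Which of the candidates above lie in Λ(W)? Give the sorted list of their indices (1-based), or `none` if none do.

τ' = (4−√20)/2 ≈ -0.236068.
candidate 1: (m,n)=(-15,-21) → π∥ = -15-21·τ ≈ -103.957428, π⊥ = -15-21·τ' ≈ -10.042572 ∉ [-1.5, -0.5) ⇒ out
candidate 2: (m,n)=(-14,-17) → π∥ = -14-17·τ ≈ -86.013156, π⊥ = -14-17·τ' ≈ -9.986844 ∉ [-1.5, -0.5) ⇒ out
candidate 3: (m,n)=(-4,-19) → π∥ = -4-19·τ ≈ -84.485292, π⊥ = -4-19·τ' ≈ 0.485292 ∉ [-1.5, -0.5) ⇒ out
candidate 4: (m,n)=(-4,-14) → π∥ = -4-14·τ ≈ -63.304952, π⊥ = -4-14·τ' ≈ -0.695048 ∈ [-1.5, -0.5) ⇒ IN Λ
candidate 5: (m,n)=(2,18) → π∥ = 2+18·τ ≈ 78.249224, π⊥ = 2+18·τ' ≈ -2.249224 ∉ [-1.5, -0.5) ⇒ out
candidate 6: (m,n)=(-6,-22) → π∥ = -6-22·τ ≈ -99.193496, π⊥ = -6-22·τ' ≈ -0.806504 ∈ [-1.5, -0.5) ⇒ IN Λ
candidate 7: (m,n)=(0,17) → π∥ = 0+17·τ ≈ 72.013156, π⊥ = 0+17·τ' ≈ -4.013156 ∉ [-1.5, -0.5) ⇒ out
candidate 8: (m,n)=(-24,22) → π∥ = -24+22·τ ≈ 69.193496, π⊥ = -24+22·τ' ≈ -29.193496 ∉ [-1.5, -0.5) ⇒ out

4, 6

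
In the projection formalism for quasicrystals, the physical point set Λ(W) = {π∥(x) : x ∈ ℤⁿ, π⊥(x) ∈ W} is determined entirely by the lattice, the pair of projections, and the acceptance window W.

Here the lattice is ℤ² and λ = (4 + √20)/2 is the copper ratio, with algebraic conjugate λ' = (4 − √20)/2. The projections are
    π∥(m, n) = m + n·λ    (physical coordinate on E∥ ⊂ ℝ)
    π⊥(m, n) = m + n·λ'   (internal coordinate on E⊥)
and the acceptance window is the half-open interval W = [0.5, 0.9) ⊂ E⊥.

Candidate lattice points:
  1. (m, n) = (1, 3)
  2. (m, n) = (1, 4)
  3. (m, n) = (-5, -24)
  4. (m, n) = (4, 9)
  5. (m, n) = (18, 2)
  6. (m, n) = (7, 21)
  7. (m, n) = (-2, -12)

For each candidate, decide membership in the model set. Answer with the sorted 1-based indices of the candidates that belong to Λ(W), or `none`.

3, 7

Compute λ' = (4−√20)/2 = -0.23607, so π⊥(m,n) = m -0.23607·n.
[1] lift (1,3): star map gives 0.29180; window check 0.5 ≤ 0.29180 < 0.9 is false → out
[2] lift (1,4): star map gives 0.05573; window check 0.5 ≤ 0.05573 < 0.9 is false → out
[3] lift (-5,-24): star map gives 0.66563; window check 0.5 ≤ 0.66563 < 0.9 is true → IN Λ
[4] lift (4,9): star map gives 1.87539; window check 0.5 ≤ 1.87539 < 0.9 is false → out
[5] lift (18,2): star map gives 17.52786; window check 0.5 ≤ 17.52786 < 0.9 is false → out
[6] lift (7,21): star map gives 2.04257; window check 0.5 ≤ 2.04257 < 0.9 is false → out
[7] lift (-2,-12): star map gives 0.83282; window check 0.5 ≤ 0.83282 < 0.9 is true → IN Λ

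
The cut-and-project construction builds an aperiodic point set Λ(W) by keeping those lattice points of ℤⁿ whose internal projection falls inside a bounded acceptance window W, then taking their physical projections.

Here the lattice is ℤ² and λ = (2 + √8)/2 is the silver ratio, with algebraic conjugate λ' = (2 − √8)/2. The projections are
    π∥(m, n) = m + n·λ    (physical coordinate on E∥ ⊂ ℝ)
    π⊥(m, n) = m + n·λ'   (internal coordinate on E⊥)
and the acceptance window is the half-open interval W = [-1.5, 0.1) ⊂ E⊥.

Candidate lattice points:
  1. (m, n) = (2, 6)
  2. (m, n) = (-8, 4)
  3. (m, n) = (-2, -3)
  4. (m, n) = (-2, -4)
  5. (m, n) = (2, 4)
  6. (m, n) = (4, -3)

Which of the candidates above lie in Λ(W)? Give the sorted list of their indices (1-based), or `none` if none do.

1, 3, 4

λ' = (2−√8)/2 ≈ -0.41421.
#1 (2,6): internal coord 2 + (6)·λ' = -0.48528; -0.48528 ∈ [-1.5, 0.1) → IN Λ
#2 (-8,4): internal coord -8 + (4)·λ' = -9.65685; -9.65685 ∉ [-1.5, 0.1) → out
#3 (-2,-3): internal coord -2 + (-3)·λ' = -0.75736; -0.75736 ∈ [-1.5, 0.1) → IN Λ
#4 (-2,-4): internal coord -2 + (-4)·λ' = -0.34315; -0.34315 ∈ [-1.5, 0.1) → IN Λ
#5 (2,4): internal coord 2 + (4)·λ' = +0.34315; +0.34315 ∉ [-1.5, 0.1) → out
#6 (4,-3): internal coord 4 + (-3)·λ' = +5.24264; +5.24264 ∉ [-1.5, 0.1) → out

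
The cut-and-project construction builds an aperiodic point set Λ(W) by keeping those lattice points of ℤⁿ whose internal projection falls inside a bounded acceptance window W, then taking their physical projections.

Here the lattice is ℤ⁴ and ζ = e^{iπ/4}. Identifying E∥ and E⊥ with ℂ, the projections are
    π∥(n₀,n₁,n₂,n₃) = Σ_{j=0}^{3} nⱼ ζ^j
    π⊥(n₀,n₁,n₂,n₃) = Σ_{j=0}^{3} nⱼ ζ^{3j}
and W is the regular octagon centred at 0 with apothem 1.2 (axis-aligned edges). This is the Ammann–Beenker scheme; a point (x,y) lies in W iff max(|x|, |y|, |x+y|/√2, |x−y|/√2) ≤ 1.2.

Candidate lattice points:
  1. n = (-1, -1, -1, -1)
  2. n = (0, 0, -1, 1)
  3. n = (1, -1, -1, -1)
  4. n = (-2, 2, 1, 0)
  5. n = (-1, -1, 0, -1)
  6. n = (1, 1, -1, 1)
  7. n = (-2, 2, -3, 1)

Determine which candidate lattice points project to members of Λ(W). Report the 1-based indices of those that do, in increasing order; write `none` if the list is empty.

1, 3

π⊥(n) = n₀ + n₁ζ³ + n₂ζ⁶ + n₃ζ⁹ where ζ = e^{iπ/4}.
candidate 1: n = (-1, -1, -1, -1) → π⊥ ≈ (-1.0000, -0.4142); max(|x|,|y|,|x±y|/√2) = 1.0000 ≤ 1.2 ⇒ ∈ W
candidate 2: n = (0, 0, -1, 1) → π⊥ ≈ (+0.7071, +1.7071); max(|x|,|y|,|x±y|/√2) = 1.7071 > 1.2 ⇒ ∉ W
candidate 3: n = (1, -1, -1, -1) → π⊥ ≈ (+1.0000, -0.4142); max(|x|,|y|,|x±y|/√2) = 1.0000 ≤ 1.2 ⇒ ∈ W
candidate 4: n = (-2, 2, 1, 0) → π⊥ ≈ (-3.4142, +0.4142); max(|x|,|y|,|x±y|/√2) = 3.4142 > 1.2 ⇒ ∉ W
candidate 5: n = (-1, -1, 0, -1) → π⊥ ≈ (-1.0000, -1.4142); max(|x|,|y|,|x±y|/√2) = 1.7071 > 1.2 ⇒ ∉ W
candidate 6: n = (1, 1, -1, 1) → π⊥ ≈ (+1.0000, +2.4142); max(|x|,|y|,|x±y|/√2) = 2.4142 > 1.2 ⇒ ∉ W
candidate 7: n = (-2, 2, -3, 1) → π⊥ ≈ (-2.7071, +5.1213); max(|x|,|y|,|x±y|/√2) = 5.5355 > 1.2 ⇒ ∉ W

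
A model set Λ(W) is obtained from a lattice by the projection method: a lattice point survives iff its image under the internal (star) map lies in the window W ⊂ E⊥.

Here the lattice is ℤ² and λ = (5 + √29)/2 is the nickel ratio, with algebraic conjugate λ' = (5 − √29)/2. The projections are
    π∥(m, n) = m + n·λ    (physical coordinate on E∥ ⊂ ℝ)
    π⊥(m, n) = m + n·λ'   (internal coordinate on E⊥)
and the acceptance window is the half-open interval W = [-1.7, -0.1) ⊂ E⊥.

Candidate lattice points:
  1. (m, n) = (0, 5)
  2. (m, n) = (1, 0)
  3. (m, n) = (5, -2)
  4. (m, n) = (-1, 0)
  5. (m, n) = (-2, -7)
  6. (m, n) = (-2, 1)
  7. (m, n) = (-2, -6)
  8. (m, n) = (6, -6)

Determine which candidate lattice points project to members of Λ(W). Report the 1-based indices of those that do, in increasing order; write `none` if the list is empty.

1, 4, 5, 7

Numerically λ ≈ 5.1926 and λ' = −1/λ ≈ -0.1926.
#1 (0,5): internal coord 0 + (5)·λ' = -0.9629; -0.9629 ∈ [-1.7, -0.1) → IN Λ
#2 (1,0): internal coord 1 + (0)·λ' = +1.0000; +1.0000 ∉ [-1.7, -0.1) → out
#3 (5,-2): internal coord 5 + (-2)·λ' = +5.3852; +5.3852 ∉ [-1.7, -0.1) → out
#4 (-1,0): internal coord -1 + (0)·λ' = -1.0000; -1.0000 ∈ [-1.7, -0.1) → IN Λ
#5 (-2,-7): internal coord -2 + (-7)·λ' = -0.6519; -0.6519 ∈ [-1.7, -0.1) → IN Λ
#6 (-2,1): internal coord -2 + (1)·λ' = -2.1926; -2.1926 ∉ [-1.7, -0.1) → out
#7 (-2,-6): internal coord -2 + (-6)·λ' = -0.8445; -0.8445 ∈ [-1.7, -0.1) → IN Λ
#8 (6,-6): internal coord 6 + (-6)·λ' = +7.1555; +7.1555 ∉ [-1.7, -0.1) → out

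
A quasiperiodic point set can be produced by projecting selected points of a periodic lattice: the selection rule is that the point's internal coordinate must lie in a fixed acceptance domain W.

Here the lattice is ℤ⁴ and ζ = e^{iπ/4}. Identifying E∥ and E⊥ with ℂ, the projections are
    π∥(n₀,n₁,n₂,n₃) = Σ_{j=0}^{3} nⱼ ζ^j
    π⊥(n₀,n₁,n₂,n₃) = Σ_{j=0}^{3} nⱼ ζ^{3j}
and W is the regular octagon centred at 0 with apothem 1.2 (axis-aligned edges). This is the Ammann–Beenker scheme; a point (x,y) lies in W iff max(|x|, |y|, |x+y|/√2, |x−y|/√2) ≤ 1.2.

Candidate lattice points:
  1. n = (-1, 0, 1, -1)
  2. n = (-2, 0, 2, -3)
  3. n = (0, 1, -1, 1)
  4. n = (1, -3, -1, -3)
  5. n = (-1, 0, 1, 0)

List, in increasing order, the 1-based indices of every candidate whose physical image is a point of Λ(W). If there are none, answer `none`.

none

π⊥(n) = n₀ + n₁ζ³ + n₂ζ⁶ + n₃ζ⁹ where ζ = e^{iπ/4}.
candidate 1: n = (-1, 0, 1, -1) → π⊥ ≈ (-1.707107, -1.707107); max(|x|,|y|,|x±y|/√2) = 2.414214 > 1.2 ⇒ ∉ W
candidate 2: n = (-2, 0, 2, -3) → π⊥ ≈ (-4.121320, -4.121320); max(|x|,|y|,|x±y|/√2) = 5.828427 > 1.2 ⇒ ∉ W
candidate 3: n = (0, 1, -1, 1) → π⊥ ≈ (+0.000000, +2.414214); max(|x|,|y|,|x±y|/√2) = 2.414214 > 1.2 ⇒ ∉ W
candidate 4: n = (1, -3, -1, -3) → π⊥ ≈ (+1.000000, -3.242641); max(|x|,|y|,|x±y|/√2) = 3.242641 > 1.2 ⇒ ∉ W
candidate 5: n = (-1, 0, 1, 0) → π⊥ ≈ (-1.000000, -1.000000); max(|x|,|y|,|x±y|/√2) = 1.414214 > 1.2 ⇒ ∉ W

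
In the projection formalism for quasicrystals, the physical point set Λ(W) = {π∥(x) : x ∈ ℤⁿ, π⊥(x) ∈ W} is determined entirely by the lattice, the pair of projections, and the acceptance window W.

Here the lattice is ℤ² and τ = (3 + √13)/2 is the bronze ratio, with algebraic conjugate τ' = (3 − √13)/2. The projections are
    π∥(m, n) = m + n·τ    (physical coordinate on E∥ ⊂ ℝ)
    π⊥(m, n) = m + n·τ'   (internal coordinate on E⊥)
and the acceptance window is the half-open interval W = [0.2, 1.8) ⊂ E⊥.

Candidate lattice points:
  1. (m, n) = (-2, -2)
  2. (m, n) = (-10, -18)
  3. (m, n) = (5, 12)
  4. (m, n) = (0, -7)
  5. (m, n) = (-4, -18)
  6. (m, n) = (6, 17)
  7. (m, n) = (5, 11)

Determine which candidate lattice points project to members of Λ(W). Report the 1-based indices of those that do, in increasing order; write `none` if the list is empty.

Numerically τ ≈ 3.30278 and τ' = −1/τ ≈ -0.30278.
[1] lift (-2,-2): star map gives -1.39445; window check 0.2 ≤ -1.39445 < 1.8 is false → out
[2] lift (-10,-18): star map gives -4.55004; window check 0.2 ≤ -4.55004 < 1.8 is false → out
[3] lift (5,12): star map gives 1.36669; window check 0.2 ≤ 1.36669 < 1.8 is true → IN Λ
[4] lift (0,-7): star map gives 2.11943; window check 0.2 ≤ 2.11943 < 1.8 is false → out
[5] lift (-4,-18): star map gives 1.44996; window check 0.2 ≤ 1.44996 < 1.8 is true → IN Λ
[6] lift (6,17): star map gives 0.85281; window check 0.2 ≤ 0.85281 < 1.8 is true → IN Λ
[7] lift (5,11): star map gives 1.66947; window check 0.2 ≤ 1.66947 < 1.8 is true → IN Λ

3, 5, 6, 7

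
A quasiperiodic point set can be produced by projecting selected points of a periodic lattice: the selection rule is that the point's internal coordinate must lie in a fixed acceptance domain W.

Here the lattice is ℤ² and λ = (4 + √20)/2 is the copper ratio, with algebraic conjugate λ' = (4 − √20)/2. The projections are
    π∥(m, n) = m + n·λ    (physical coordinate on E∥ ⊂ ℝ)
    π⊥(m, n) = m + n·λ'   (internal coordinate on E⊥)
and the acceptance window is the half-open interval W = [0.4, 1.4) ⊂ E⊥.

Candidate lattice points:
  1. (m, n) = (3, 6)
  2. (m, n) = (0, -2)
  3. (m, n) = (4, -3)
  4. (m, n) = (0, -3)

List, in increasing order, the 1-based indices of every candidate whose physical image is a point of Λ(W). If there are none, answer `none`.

Numerically λ ≈ 4.23607 and λ' = −1/λ ≈ -0.23607.
candidate 1: (m,n)=(3,6) → π∥ = 3+6·λ ≈ 28.41641, π⊥ = 3+6·λ' ≈ 1.58359 ∉ [0.4, 1.4) ⇒ out
candidate 2: (m,n)=(0,-2) → π∥ = 0-2·λ ≈ -8.47214, π⊥ = 0-2·λ' ≈ 0.47214 ∈ [0.4, 1.4) ⇒ IN Λ
candidate 3: (m,n)=(4,-3) → π∥ = 4-3·λ ≈ -8.70820, π⊥ = 4-3·λ' ≈ 4.70820 ∉ [0.4, 1.4) ⇒ out
candidate 4: (m,n)=(0,-3) → π∥ = 0-3·λ ≈ -12.70820, π⊥ = 0-3·λ' ≈ 0.70820 ∈ [0.4, 1.4) ⇒ IN Λ

2, 4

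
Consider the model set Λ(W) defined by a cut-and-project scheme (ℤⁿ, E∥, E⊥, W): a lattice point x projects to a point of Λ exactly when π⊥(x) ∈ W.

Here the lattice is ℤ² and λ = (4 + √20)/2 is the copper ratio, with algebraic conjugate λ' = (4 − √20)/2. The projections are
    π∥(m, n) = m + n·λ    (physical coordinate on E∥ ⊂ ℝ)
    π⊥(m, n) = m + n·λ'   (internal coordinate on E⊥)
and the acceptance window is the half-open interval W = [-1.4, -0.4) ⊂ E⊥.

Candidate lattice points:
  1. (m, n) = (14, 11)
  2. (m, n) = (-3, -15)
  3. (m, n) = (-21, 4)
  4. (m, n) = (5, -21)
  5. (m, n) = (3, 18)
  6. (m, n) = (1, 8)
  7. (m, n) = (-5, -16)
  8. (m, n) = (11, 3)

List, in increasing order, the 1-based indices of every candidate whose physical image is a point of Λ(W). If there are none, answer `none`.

5, 6, 7

λ' = (4−√20)/2 ≈ -0.23607.
[1] lift (14,11): star map gives 11.40325; window check -1.4 ≤ 11.40325 < -0.4 is false → out
[2] lift (-3,-15): star map gives 0.54102; window check -1.4 ≤ 0.54102 < -0.4 is false → out
[3] lift (-21,4): star map gives -21.94427; window check -1.4 ≤ -21.94427 < -0.4 is false → out
[4] lift (5,-21): star map gives 9.95743; window check -1.4 ≤ 9.95743 < -0.4 is false → out
[5] lift (3,18): star map gives -1.24922; window check -1.4 ≤ -1.24922 < -0.4 is true → IN Λ
[6] lift (1,8): star map gives -0.88854; window check -1.4 ≤ -0.88854 < -0.4 is true → IN Λ
[7] lift (-5,-16): star map gives -1.22291; window check -1.4 ≤ -1.22291 < -0.4 is true → IN Λ
[8] lift (11,3): star map gives 10.29180; window check -1.4 ≤ 10.29180 < -0.4 is false → out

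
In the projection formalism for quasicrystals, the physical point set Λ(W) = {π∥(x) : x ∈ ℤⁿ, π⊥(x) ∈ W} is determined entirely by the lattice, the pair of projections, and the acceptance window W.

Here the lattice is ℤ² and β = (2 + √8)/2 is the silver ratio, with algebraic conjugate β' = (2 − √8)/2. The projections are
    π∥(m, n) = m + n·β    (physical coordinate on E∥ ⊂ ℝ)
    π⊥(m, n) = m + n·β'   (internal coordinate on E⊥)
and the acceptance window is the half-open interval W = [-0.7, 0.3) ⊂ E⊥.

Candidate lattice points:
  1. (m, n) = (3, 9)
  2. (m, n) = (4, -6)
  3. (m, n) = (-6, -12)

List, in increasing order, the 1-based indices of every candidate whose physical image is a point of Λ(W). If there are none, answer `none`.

Numerically β ≈ 2.41421 and β' = −1/β ≈ -0.41421.
#1 (3,9): internal coord 3 + (9)·β' = -0.72792; -0.72792 ∉ [-0.7, 0.3) → out
#2 (4,-6): internal coord 4 + (-6)·β' = +6.48528; +6.48528 ∉ [-0.7, 0.3) → out
#3 (-6,-12): internal coord -6 + (-12)·β' = -1.02944; -1.02944 ∉ [-0.7, 0.3) → out

none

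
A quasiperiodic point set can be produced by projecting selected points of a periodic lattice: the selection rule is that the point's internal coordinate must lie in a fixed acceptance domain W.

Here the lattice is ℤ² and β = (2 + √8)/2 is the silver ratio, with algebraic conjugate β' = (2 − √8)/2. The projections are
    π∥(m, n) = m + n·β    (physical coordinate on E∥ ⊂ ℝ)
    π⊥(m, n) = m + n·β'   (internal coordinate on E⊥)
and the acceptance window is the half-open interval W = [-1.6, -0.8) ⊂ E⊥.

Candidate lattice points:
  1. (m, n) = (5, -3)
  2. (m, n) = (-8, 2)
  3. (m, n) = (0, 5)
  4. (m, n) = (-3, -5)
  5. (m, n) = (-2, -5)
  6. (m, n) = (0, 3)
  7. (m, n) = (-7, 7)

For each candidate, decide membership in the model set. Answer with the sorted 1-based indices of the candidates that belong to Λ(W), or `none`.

4, 6

Compute β' = (2−√8)/2 = -0.41421, so π⊥(m,n) = m -0.41421·n.
candidate 1: (m,n)=(5,-3) → π∥ = 5-3·β ≈ -2.24264, π⊥ = 5-3·β' ≈ 6.24264 ∉ [-1.6, -0.8) ⇒ out
candidate 2: (m,n)=(-8,2) → π∥ = -8+2·β ≈ -3.17157, π⊥ = -8+2·β' ≈ -8.82843 ∉ [-1.6, -0.8) ⇒ out
candidate 3: (m,n)=(0,5) → π∥ = 0+5·β ≈ 12.07107, π⊥ = 0+5·β' ≈ -2.07107 ∉ [-1.6, -0.8) ⇒ out
candidate 4: (m,n)=(-3,-5) → π∥ = -3-5·β ≈ -15.07107, π⊥ = -3-5·β' ≈ -0.92893 ∈ [-1.6, -0.8) ⇒ IN Λ
candidate 5: (m,n)=(-2,-5) → π∥ = -2-5·β ≈ -14.07107, π⊥ = -2-5·β' ≈ 0.07107 ∉ [-1.6, -0.8) ⇒ out
candidate 6: (m,n)=(0,3) → π∥ = 0+3·β ≈ 7.24264, π⊥ = 0+3·β' ≈ -1.24264 ∈ [-1.6, -0.8) ⇒ IN Λ
candidate 7: (m,n)=(-7,7) → π∥ = -7+7·β ≈ 9.89949, π⊥ = -7+7·β' ≈ -9.89949 ∉ [-1.6, -0.8) ⇒ out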